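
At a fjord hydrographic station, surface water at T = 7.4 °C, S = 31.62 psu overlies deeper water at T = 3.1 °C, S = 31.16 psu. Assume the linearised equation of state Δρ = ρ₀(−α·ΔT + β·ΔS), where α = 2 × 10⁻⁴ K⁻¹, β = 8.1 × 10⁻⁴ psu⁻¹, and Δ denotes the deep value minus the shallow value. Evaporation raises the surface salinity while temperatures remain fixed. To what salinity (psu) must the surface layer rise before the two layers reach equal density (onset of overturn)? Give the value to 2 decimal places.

32.22 psu

Neutral buoyancy requires −α(T_deep − T_surf) + β(S_deep − S_surf′) = 0.
S_surf′ = S_deep − (α/β)·ΔT = 31.16 − (2 × 10⁻⁴/8.1 × 10⁻⁴)·(-4.3) = 32.2217 psu.
Increase required: 32.2217 − 31.62 = 0.6017 psu.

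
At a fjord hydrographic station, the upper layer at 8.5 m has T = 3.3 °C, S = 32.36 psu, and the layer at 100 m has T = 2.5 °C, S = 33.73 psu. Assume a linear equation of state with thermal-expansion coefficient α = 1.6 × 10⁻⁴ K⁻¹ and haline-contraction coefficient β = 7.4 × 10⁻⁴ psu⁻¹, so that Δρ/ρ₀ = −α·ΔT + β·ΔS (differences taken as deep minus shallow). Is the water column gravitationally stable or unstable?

ΔT = 2.5 − 3.3 = -0.8 K and ΔS = 33.73 − 32.36 = +1.37 psu (deep − shallow).
−αΔT = 1.28 × 10⁻⁴; βΔS = 1.0138 × 10⁻³; sum Δρ/ρ₀ = 1.1418 × 10⁻³.
Δρ/ρ₀ > 0, so Δρ > 0: deeper water is denser → statically stable.

stable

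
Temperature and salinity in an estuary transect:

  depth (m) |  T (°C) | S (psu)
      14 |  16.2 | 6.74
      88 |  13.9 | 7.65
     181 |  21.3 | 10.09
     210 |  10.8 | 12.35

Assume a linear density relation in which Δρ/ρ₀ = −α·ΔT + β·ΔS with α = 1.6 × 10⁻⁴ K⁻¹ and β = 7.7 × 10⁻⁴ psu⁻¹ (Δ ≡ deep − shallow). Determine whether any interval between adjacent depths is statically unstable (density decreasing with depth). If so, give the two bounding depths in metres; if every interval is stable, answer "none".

Evaluate Δρ/ρ₀ = −αΔT + βΔS across each adjacent pair:
  14–88 m: −αΔT+βΔS = −(1.6 × 10⁻⁴)(-2.3)+(7.7 × 10⁻⁴)(+0.91) = 1.1 × 10⁻³ → stable
  88–181 m: −αΔT+βΔS = −(1.6 × 10⁻⁴)(+7.4)+(7.7 × 10⁻⁴)(+2.44) = 6.9 × 10⁻⁴ → stable
  181–210 m: −αΔT+βΔS = −(1.6 × 10⁻⁴)(-10.5)+(7.7 × 10⁻⁴)(+2.26) = 3.4 × 10⁻³ → stable
Every interval has Δρ > 0: the column is stably stratified throughout.

none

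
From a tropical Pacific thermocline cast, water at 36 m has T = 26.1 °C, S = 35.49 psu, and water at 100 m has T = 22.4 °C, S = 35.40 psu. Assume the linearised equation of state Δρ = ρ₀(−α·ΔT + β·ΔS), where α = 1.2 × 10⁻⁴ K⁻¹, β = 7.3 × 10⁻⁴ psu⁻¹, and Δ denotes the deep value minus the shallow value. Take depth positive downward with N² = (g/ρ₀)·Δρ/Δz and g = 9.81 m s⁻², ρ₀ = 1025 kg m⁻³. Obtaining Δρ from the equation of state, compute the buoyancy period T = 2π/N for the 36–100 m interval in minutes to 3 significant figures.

13.8 min

ΔT = -3.7 K, ΔS = -0.09 psu (deep − shallow).
Δρ/ρ₀ = −αΔT + βΔS = 4.44 × 10⁻⁴ − 6.57 × 10⁻⁵ = 3.783 × 10⁻⁴, so Δρ ≈ 0.3878 kg m⁻³.
N² = (g/ρ₀)·Δρ/Δz = g·(Δρ/ρ₀)/Δz = 9.81 × 3.783 × 10⁻⁴ / 64 = 5.7986 × 10⁻⁵ s⁻².
N = √(5.7986 × 10⁻⁵) = 7.6149 × 10⁻³ rad s⁻¹ → T = 2π/N = 825.12 s = 13.752 min ≈ 13.8 min.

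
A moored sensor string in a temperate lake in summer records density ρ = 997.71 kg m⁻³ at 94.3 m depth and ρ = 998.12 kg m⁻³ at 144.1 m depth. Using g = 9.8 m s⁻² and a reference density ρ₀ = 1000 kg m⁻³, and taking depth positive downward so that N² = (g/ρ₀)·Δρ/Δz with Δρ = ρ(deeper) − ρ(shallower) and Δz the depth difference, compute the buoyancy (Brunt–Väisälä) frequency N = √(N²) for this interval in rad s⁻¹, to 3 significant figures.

Δρ = 998.12 − 997.71 = 0.41 kg m⁻³ over Δz = 144.1 − 94.3 = 49.8 m.
N² = (9.8/1000) × (0.41/49.8) = 8.0683 × 10⁻⁵ s⁻².
N = √(8.0683 × 10⁻⁵) = 8.9824 × 10⁻³ rad s⁻¹ ≈ 8.98 × 10⁻³ rad s⁻¹.

8.98 × 10⁻³ rad s⁻¹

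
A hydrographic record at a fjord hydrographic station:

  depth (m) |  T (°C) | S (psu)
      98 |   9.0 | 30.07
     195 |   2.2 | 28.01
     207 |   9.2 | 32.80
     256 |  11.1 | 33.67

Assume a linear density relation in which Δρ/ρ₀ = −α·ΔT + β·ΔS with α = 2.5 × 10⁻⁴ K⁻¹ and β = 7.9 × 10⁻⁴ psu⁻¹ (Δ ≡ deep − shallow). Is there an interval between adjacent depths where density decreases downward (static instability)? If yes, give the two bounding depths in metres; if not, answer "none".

none

Evaluate Δρ/ρ₀ = −αΔT + βΔS across each adjacent pair:
  98–195 m: −αΔT+βΔS = −(2.5 × 10⁻⁴)(-6.8)+(7.9 × 10⁻⁴)(-2.06) = 7.3 × 10⁻⁵ → stable
  195–207 m: −αΔT+βΔS = −(2.5 × 10⁻⁴)(+7.0)+(7.9 × 10⁻⁴)(+4.79) = 2.0 × 10⁻³ → stable
  207–256 m: −αΔT+βΔS = −(2.5 × 10⁻⁴)(+1.9)+(7.9 × 10⁻⁴)(+0.87) = 2.1 × 10⁻⁴ → stable
Every interval has Δρ > 0: the column is stably stratified throughout.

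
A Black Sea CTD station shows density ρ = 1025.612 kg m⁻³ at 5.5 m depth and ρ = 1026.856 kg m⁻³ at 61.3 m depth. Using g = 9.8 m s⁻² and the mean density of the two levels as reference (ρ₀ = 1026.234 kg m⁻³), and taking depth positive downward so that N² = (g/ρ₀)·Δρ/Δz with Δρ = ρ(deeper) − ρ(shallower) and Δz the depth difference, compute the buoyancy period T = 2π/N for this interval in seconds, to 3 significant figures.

431 s

Δρ = 1026.856 − 1025.612 = 1.244 kg m⁻³ over Δz = 61.3 − 5.5 = 55.8 m.
N² = (9.8/1026.234) × (1.244/55.8) = 2.1290 × 10⁻⁴ s⁻².
N = √(2.1290 × 10⁻⁴) = 0.014591 rad s⁻¹, so T = 2π/N = 430.62 s ≈ 431 s.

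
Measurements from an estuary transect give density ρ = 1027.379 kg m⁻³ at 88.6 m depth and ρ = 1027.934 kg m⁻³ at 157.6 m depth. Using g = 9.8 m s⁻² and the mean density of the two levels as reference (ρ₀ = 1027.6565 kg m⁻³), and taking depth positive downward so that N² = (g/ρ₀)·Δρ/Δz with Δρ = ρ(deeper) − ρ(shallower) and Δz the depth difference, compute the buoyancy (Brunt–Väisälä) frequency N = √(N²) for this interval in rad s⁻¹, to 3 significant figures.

Δρ = 1027.934 − 1027.379 = 0.555 kg m⁻³ over Δz = 157.6 − 88.6 = 69 m.
N² = (9.8/1027.6565) × (0.555/69) = 7.6705 × 10⁻⁵ s⁻².
N = √(7.6705 × 10⁻⁵) = 8.7581 × 10⁻³ rad s⁻¹ ≈ 8.76 × 10⁻³ rad s⁻¹.

8.76 × 10⁻³ rad s⁻¹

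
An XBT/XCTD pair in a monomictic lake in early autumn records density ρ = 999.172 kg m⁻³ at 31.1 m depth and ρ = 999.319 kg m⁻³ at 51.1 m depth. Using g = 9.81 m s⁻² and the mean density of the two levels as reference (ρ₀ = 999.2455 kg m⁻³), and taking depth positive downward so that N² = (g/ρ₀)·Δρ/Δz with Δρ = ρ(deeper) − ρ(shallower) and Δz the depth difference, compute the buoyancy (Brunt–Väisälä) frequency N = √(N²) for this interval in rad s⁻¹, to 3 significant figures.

8.49 × 10⁻³ rad s⁻¹

Δρ = 999.319 − 999.172 = 0.147 kg m⁻³ over Δz = 51.1 − 31.1 = 20 m.
N² = (9.81/999.2455) × (0.147/20) = 7.2158 × 10⁻⁵ s⁻².
N = √(7.2158 × 10⁻⁵) = 8.4946 × 10⁻³ rad s⁻¹ ≈ 8.49 × 10⁻³ rad s⁻¹.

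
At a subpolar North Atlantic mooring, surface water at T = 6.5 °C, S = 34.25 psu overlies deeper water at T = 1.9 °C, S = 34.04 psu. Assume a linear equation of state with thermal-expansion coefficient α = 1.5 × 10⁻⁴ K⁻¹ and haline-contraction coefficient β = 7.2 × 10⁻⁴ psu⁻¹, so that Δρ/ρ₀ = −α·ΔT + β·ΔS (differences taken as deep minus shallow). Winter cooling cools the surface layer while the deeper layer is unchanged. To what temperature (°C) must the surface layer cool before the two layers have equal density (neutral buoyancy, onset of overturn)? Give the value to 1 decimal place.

2.9 °C

Neutral buoyancy requires Δρ = 0, i.e. −α(T_deep − T_surf′) + β(S_deep − S_surf) = 0.
T_surf′ = T_deep − (β/α)·ΔS = 1.9 − (7.2 × 10⁻⁴/1.5 × 10⁻⁴)·(-0.21) = 2.908 °C.
Cooling required: 6.5 − (2.908) = 3.592 °C.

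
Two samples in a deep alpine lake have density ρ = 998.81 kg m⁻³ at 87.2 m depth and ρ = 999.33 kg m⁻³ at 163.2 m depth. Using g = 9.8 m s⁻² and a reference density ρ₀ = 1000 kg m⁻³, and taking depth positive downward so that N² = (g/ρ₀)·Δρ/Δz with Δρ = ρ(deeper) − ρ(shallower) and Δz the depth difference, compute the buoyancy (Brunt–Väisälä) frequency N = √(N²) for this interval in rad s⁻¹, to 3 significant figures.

Δρ = 999.33 − 998.81 = 0.52 kg m⁻³ over Δz = 163.2 − 87.2 = 76 m.
N² = (9.8/1000) × (0.52/76) = 6.7053 × 10⁻⁵ s⁻².
N = √(6.7053 × 10⁻⁵) = 8.1886 × 10⁻³ rad s⁻¹ ≈ 8.19 × 10⁻³ rad s⁻¹.

8.19 × 10⁻³ rad s⁻¹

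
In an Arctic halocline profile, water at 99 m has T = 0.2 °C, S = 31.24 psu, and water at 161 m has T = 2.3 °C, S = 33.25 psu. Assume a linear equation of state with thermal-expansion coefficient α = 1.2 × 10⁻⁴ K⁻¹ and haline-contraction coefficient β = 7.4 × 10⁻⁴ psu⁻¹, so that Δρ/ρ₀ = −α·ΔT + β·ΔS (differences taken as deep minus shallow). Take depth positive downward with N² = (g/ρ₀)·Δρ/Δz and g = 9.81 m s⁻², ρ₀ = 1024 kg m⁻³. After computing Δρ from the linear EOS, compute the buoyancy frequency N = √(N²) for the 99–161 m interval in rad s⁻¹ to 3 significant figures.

0.0140 rad s⁻¹

ΔT = +2.1 K, ΔS = +2.01 psu (deep − shallow).
Δρ/ρ₀ = −αΔT + βΔS = -2.52 × 10⁻⁴ + 1.4874 × 10⁻³ = 1.2354 × 10⁻³, so Δρ ≈ 1.265 kg m⁻³.
N² = (g/ρ₀)·Δρ/Δz = g·(Δρ/ρ₀)/Δz = 9.81 × 1.2354 × 10⁻³ / 62 = 1.9547 × 10⁻⁴ s⁻².
N = √(1.9547 × 10⁻⁴) = 0.013981 rad s⁻¹ ≈ 0.0140 rad s⁻¹.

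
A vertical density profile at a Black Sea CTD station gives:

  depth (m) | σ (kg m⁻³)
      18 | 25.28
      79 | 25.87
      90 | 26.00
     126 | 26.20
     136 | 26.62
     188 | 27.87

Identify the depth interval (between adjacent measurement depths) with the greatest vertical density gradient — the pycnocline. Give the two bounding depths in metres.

126–136 m

Compute the density gradient over each adjacent pair:
  18–79 m: Δρ/Δz = 0.59/61 = 9.7 × 10⁻³ kg m⁻⁴
  79–90 m: Δρ/Δz = 0.13/11 = 0.012 kg m⁻⁴
  90–126 m: Δρ/Δz = 0.20/36 = 5.6 × 10⁻³ kg m⁻⁴
  126–136 m: Δρ/Δz = 0.42/10 = 0.042 kg m⁻⁴
  136–188 m: Δρ/Δz = 1.25/52 = 0.024 kg m⁻⁴
The largest gradient is in the 126–136 m interval — the pycnocline.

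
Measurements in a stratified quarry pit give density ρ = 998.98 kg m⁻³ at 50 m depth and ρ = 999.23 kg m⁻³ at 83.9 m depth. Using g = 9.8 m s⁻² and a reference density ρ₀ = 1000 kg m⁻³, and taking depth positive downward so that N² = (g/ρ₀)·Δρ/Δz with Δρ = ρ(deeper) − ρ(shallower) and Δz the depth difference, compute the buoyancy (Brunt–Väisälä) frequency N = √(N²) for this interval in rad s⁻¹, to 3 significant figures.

Δρ = 999.23 − 998.98 = 0.25 kg m⁻³ over Δz = 83.9 − 50 = 33.9 m.
N² = (9.8/1000) × (0.25/33.9) = 7.2271 × 10⁻⁵ s⁻².
N = √(7.2271 × 10⁻⁵) = 8.5012 × 10⁻³ rad s⁻¹ ≈ 8.50 × 10⁻³ rad s⁻¹.

8.50 × 10⁻³ rad s⁻¹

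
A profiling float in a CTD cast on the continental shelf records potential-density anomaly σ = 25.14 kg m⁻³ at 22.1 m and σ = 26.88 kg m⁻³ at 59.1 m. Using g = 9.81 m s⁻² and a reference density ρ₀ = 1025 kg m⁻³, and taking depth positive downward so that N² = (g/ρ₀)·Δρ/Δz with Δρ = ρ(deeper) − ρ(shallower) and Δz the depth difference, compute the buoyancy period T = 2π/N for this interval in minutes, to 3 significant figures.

Δρ = 1026.88 − 1025.14 = 1.74 kg m⁻³ over Δz = 59.1 − 22.1 = 37 m.
N² = (9.81/1025) × (1.74/37) = 4.5008 × 10⁻⁴ s⁻².
N = √(4.5008 × 10⁻⁴) = 0.021215 rad s⁻¹, so T = 2π/N = 296.17 s = 4.9362 min ≈ 4.94 min.
Since Δρ > 0 the layer is stably stratified.

4.94 min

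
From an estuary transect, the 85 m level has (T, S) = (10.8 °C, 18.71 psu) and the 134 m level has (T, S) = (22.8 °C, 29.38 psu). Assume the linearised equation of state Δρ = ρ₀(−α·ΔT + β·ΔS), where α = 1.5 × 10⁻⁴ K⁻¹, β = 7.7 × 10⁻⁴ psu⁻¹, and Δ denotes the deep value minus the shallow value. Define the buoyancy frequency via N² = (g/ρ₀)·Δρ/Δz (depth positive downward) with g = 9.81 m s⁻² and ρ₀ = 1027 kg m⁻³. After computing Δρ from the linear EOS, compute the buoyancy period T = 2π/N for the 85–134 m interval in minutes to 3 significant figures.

ΔT = +12.0 K, ΔS = +10.67 psu (deep − shallow).
Δρ/ρ₀ = −αΔT + βΔS = -1.80 × 10⁻³ + 8.2159 × 10⁻³ = 6.4159 × 10⁻³, so Δρ ≈ 6.589 kg m⁻³.
N² = (g/ρ₀)·Δρ/Δz = g·(Δρ/ρ₀)/Δz = 9.81 × 6.4159 × 10⁻³ / 49 = 1.2845 × 10⁻³ s⁻².
N = √(1.2845 × 10⁻³) = 0.035840 rad s⁻¹ → T = 2π/N = 175.31 s = 2.9218 min ≈ 2.92 min.

2.92 min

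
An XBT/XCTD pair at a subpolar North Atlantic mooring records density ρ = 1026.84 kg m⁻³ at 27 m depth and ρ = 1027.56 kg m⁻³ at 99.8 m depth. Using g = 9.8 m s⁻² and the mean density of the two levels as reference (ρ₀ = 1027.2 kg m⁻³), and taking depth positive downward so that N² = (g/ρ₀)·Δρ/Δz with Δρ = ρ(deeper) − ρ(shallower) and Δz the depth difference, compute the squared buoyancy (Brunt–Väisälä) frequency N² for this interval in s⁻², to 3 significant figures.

9.44 × 10⁻⁵ s⁻²

Δρ = 1027.56 − 1026.84 = 0.72 kg m⁻³ over Δz = 99.8 − 27 = 72.8 m.
N² = (9.8/1027.2) × (0.72/72.8) = 9.4357 × 10⁻⁵ s⁻² ≈ 9.44 × 10⁻⁵ s⁻².
Since Δρ > 0 the layer is stably stratified.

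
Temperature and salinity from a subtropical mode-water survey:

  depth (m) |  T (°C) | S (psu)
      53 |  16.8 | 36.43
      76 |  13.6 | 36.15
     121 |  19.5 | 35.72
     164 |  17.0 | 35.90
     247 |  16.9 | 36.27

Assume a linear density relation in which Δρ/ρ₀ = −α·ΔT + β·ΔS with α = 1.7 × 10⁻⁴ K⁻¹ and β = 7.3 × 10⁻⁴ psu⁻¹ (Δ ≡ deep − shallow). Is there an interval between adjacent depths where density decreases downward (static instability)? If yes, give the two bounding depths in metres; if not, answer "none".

Evaluate Δρ/ρ₀ = −αΔT + βΔS across each adjacent pair:
  53–76 m: −αΔT+βΔS = −(1.7 × 10⁻⁴)(-3.2)+(7.3 × 10⁻⁴)(-0.28) = 3.4 × 10⁻⁴ → stable
  76–121 m: −αΔT+βΔS = −(1.7 × 10⁻⁴)(+5.9)+(7.3 × 10⁻⁴)(-0.43) = -1.3 × 10⁻³ → UNSTABLE
  121–164 m: −αΔT+βΔS = −(1.7 × 10⁻⁴)(-2.5)+(7.3 × 10⁻⁴)(+0.18) = 5.6 × 10⁻⁴ → stable
  164–247 m: −αΔT+βΔS = −(1.7 × 10⁻⁴)(-0.1)+(7.3 × 10⁻⁴)(+0.37) = 2.9 × 10⁻⁴ → stable
The 76–121 m interval has Δρ < 0: lighter water underlies denser water.

76–121 m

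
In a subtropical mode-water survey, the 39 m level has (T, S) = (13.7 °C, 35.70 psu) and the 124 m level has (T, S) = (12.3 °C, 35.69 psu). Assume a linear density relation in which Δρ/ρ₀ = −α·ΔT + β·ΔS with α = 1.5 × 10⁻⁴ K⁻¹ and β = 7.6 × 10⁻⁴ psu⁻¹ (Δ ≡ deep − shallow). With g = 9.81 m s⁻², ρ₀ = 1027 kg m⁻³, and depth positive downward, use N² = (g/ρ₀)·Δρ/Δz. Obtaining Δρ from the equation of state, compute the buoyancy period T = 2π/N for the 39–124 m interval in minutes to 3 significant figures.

21.7 min

ΔT = -1.4 K, ΔS = -0.01 psu (deep − shallow).
Δρ/ρ₀ = −αΔT + βΔS = 2.10 × 10⁻⁴ − 7.60 × 10⁻⁶ = 2.024 × 10⁻⁴, so Δρ ≈ 0.2079 kg m⁻³.
N² = (g/ρ₀)·Δρ/Δz = g·(Δρ/ρ₀)/Δz = 9.81 × 2.024 × 10⁻⁴ / 85 = 2.3359 × 10⁻⁵ s⁻².
N = √(2.3359 × 10⁻⁵) = 4.8331 × 10⁻³ rad s⁻¹ → T = 2π/N = 1.3000 × 10³ s = 21.667 min ≈ 21.7 min.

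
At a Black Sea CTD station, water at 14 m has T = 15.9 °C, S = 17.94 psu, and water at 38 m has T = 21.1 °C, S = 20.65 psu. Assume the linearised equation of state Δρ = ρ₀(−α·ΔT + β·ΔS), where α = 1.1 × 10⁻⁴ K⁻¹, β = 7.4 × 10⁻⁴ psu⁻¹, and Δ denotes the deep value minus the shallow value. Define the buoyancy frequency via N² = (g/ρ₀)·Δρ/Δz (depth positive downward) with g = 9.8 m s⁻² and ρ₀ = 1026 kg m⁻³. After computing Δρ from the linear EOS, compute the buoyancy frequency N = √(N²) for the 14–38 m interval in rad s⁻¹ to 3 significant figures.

0.0242 rad s⁻¹

ΔT = +5.2 K, ΔS = +2.71 psu (deep − shallow).
Δρ/ρ₀ = −αΔT + βΔS = -5.72 × 10⁻⁴ + 2.0054 × 10⁻³ = 1.4334 × 10⁻³, so Δρ ≈ 1.471 kg m⁻³.
N² = (g/ρ₀)·Δρ/Δz = g·(Δρ/ρ₀)/Δz = 9.8 × 1.4334 × 10⁻³ / 24 = 5.8531 × 10⁻⁴ s⁻².
N = √(5.8531 × 10⁻⁴) = 0.024193 rad s⁻¹ ≈ 0.0242 rad s⁻¹.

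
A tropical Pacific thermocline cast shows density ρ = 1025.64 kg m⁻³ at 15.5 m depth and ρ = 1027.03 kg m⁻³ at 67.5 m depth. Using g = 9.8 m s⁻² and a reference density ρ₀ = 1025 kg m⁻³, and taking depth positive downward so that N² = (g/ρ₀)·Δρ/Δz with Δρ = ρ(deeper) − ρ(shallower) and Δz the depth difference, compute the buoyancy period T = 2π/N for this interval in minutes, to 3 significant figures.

Δρ = 1027.03 − 1025.64 = 1.39 kg m⁻³ over Δz = 67.5 − 15.5 = 52 m.
N² = (9.8/1025) × (1.39/52) = 2.5557 × 10⁻⁴ s⁻².
N = √(2.5557 × 10⁻⁴) = 0.015987 rad s⁻¹, so T = 2π/N = 393.02 s = 6.5503 min ≈ 6.55 min.

6.55 min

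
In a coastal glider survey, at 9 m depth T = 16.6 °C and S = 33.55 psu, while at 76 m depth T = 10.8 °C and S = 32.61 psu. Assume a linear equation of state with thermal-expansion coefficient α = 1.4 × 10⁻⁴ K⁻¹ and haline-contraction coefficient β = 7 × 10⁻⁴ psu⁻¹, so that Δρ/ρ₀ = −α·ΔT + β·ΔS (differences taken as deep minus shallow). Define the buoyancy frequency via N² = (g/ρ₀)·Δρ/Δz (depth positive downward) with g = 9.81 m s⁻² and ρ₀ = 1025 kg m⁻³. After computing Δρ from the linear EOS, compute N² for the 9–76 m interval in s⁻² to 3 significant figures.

2.25 × 10⁻⁵ s⁻²

ΔT = -5.8 K, ΔS = -0.94 psu (deep − shallow).
Δρ/ρ₀ = −αΔT + βΔS = 8.12 × 10⁻⁴ − 6.58 × 10⁻⁴ = 1.54 × 10⁻⁴, so Δρ ≈ 0.1578 kg m⁻³.
N² = (g/ρ₀)·Δρ/Δz = g·(Δρ/ρ₀)/Δz = 9.81 × 1.54 × 10⁻⁴ / 67 = 2.2548 × 10⁻⁵ s⁻² ≈ 2.25 × 10⁻⁵ s⁻².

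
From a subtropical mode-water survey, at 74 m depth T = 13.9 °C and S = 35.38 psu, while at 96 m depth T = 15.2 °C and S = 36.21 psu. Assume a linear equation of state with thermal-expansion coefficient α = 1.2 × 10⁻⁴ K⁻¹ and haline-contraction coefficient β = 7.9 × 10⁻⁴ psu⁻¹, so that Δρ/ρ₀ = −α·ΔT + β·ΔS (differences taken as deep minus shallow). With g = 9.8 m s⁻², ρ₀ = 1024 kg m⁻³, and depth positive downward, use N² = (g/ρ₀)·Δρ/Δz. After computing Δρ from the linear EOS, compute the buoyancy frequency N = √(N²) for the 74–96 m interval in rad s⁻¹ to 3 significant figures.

ΔT = +1.3 K, ΔS = +0.83 psu (deep − shallow).
Δρ/ρ₀ = −αΔT + βΔS = -1.56 × 10⁻⁴ + 6.557 × 10⁻⁴ = 4.997 × 10⁻⁴, so Δρ ≈ 0.5117 kg m⁻³.
N² = (g/ρ₀)·Δρ/Δz = g·(Δρ/ρ₀)/Δz = 9.8 × 4.997 × 10⁻⁴ / 22 = 2.2259 × 10⁻⁴ s⁻².
N = √(2.2259 × 10⁻⁴) = 0.014919 rad s⁻¹ ≈ 0.0149 rad s⁻¹.

0.0149 rad s⁻¹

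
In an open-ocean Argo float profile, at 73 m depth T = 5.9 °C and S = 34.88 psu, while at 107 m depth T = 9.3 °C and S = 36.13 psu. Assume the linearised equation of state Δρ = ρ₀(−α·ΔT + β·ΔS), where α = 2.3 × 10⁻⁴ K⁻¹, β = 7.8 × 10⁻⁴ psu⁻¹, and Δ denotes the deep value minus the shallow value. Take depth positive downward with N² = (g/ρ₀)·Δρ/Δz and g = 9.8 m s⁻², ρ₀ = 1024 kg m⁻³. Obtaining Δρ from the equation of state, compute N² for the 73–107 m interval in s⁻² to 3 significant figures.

ΔT = +3.4 K, ΔS = +1.25 psu (deep − shallow).
Δρ/ρ₀ = −αΔT + βΔS = -7.82 × 10⁻⁴ + 9.75 × 10⁻⁴ = 1.93 × 10⁻⁴, so Δρ ≈ 0.1976 kg m⁻³.
N² = (g/ρ₀)·Δρ/Δz = g·(Δρ/ρ₀)/Δz = 9.8 × 1.93 × 10⁻⁴ / 34 = 5.5629 × 10⁻⁵ s⁻² ≈ 5.56 × 10⁻⁵ s⁻².

5.56 × 10⁻⁵ s⁻²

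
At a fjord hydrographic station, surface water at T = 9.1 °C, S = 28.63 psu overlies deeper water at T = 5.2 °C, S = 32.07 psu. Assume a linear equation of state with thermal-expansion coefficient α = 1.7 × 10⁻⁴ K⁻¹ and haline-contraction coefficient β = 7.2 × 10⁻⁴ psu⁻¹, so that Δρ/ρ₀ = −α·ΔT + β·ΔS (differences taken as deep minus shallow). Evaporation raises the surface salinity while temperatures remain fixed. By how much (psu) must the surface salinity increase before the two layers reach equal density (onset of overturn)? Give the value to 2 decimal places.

Neutral buoyancy requires −α(T_deep − T_surf) + β(S_deep − S_surf′) = 0.
S_surf′ = S_deep − (α/β)·ΔT = 32.07 − (1.7 × 10⁻⁴/7.2 × 10⁻⁴)·(-3.9) = 32.9908 psu.
Increase required: 32.9908 − 28.63 = 4.3608 psu.

4.36 psu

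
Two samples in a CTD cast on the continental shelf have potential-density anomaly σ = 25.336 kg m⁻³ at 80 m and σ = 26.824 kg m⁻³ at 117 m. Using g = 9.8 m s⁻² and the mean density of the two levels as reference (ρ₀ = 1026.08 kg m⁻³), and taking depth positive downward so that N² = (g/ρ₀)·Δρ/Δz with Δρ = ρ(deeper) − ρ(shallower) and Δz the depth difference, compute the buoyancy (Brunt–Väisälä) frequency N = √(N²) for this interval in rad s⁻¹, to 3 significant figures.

Δρ = 1026.824 − 1025.336 = 1.488 kg m⁻³ over Δz = 117 − 80 = 37 m.
N² = (9.8/1026.08) × (1.488/37) = 3.8410 × 10⁻⁴ s⁻².
N = √(3.8410 × 10⁻⁴) = 0.019598 rad s⁻¹ ≈ 0.0196 rad s⁻¹.

0.0196 rad s⁻¹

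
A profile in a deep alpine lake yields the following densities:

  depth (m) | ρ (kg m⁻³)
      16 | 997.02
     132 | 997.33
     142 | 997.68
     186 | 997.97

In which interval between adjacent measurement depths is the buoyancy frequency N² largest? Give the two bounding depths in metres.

Compute the density gradient over each adjacent pair:
  16–132 m: Δρ/Δz = 0.31/116 = 2.7 × 10⁻³ kg m⁻⁴
  132–142 m: Δρ/Δz = 0.35/10 = 0.035 kg m⁻⁴
  142–186 m: Δρ/Δz = 0.29/44 = 6.6 × 10⁻³ kg m⁻⁴
The largest gradient is in the 132–142 m interval — the pycnocline.

132–142 m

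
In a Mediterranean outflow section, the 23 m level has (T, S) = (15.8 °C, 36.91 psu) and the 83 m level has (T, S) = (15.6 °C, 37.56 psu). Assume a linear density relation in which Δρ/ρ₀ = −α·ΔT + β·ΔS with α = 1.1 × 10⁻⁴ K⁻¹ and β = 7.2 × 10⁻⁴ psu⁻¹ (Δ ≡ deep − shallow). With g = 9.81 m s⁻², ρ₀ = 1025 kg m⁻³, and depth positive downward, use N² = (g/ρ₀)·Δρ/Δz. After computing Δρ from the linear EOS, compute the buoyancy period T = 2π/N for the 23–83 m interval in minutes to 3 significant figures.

ΔT = -0.2 K, ΔS = +0.65 psu (deep − shallow).
Δρ/ρ₀ = −αΔT + βΔS = 2.20 × 10⁻⁵ + 4.68 × 10⁻⁴ = 4.90 × 10⁻⁴, so Δρ ≈ 0.5023 kg m⁻³.
N² = (g/ρ₀)·Δρ/Δz = g·(Δρ/ρ₀)/Δz = 9.81 × 4.90 × 10⁻⁴ / 60 = 8.0115 × 10⁻⁵ s⁻².
N = √(8.0115 × 10⁻⁵) = 8.9507 × 10⁻³ rad s⁻¹ → T = 2π/N = 701.98 s = 11.700 min ≈ 11.7 min.

11.7 min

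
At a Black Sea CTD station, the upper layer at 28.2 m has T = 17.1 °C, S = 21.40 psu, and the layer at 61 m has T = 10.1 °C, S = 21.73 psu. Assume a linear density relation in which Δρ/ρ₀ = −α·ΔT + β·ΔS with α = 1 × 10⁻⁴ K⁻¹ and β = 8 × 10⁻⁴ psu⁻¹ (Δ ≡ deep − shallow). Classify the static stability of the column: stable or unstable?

ΔT = 10.1 − 17.1 = -7.0 K and ΔS = 21.73 − 21.40 = +0.33 psu (deep − shallow).
−αΔT = 7.00 × 10⁻⁴; βΔS = 2.64 × 10⁻⁴; sum Δρ/ρ₀ = 9.64 × 10⁻⁴.
Δρ/ρ₀ > 0, so Δρ > 0: deeper water is denser → statically stable.

stable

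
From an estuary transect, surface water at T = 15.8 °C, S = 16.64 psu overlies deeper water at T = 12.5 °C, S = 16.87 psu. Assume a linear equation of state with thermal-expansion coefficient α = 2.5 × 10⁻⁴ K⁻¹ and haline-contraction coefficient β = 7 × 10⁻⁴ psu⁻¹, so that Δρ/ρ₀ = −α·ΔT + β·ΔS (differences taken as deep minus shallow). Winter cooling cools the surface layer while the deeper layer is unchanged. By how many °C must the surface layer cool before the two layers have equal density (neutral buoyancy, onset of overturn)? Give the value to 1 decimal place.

3.9 °C

Neutral buoyancy requires Δρ = 0, i.e. −α(T_deep − T_surf′) + β(S_deep − S_surf) = 0.
T_surf′ = T_deep − (β/α)·ΔS = 12.5 − (7 × 10⁻⁴/2.5 × 10⁻⁴)·(+0.23) = 11.856 °C.
Cooling required: 15.8 − (11.856) = 3.944 °C.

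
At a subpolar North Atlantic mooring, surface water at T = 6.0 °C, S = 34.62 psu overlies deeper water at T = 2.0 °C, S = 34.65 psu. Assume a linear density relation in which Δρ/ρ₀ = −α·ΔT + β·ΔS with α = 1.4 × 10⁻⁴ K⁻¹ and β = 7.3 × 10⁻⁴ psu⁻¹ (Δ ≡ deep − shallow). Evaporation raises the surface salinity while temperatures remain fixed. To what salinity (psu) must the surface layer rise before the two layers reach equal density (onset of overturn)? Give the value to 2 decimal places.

Neutral buoyancy requires −α(T_deep − T_surf) + β(S_deep − S_surf′) = 0.
S_surf′ = S_deep − (α/β)·ΔT = 34.65 − (1.4 × 10⁻⁴/7.3 × 10⁻⁴)·(-4.0) = 35.4171 psu.
Increase required: 35.4171 − 34.62 = 0.7971 psu.

35.42 psu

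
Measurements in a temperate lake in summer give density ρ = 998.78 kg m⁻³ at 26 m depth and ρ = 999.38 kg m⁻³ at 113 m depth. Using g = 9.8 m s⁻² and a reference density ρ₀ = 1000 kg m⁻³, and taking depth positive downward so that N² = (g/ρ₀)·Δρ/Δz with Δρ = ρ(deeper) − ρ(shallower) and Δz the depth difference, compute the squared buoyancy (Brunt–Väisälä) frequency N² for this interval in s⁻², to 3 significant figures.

Δρ = 999.38 − 998.78 = 0.60 kg m⁻³ over Δz = 113 − 26 = 87 m.
N² = (9.8/1000) × (0.60/87) = 6.7586 × 10⁻⁵ s⁻² ≈ 6.76 × 10⁻⁵ s⁻².

6.76 × 10⁻⁵ s⁻²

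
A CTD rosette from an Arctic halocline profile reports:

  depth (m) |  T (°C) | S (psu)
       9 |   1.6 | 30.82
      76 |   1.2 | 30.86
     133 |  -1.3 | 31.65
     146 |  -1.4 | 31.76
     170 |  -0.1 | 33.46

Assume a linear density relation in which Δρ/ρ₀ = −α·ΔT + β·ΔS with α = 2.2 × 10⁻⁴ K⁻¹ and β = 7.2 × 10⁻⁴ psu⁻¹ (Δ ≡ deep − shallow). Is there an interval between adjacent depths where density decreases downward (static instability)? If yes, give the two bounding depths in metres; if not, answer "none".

none

Evaluate Δρ/ρ₀ = −αΔT + βΔS across each adjacent pair:
  9–76 m: −αΔT+βΔS = −(2.2 × 10⁻⁴)(-0.4)+(7.2 × 10⁻⁴)(+0.04) = 1.2 × 10⁻⁴ → stable
  76–133 m: −αΔT+βΔS = −(2.2 × 10⁻⁴)(-2.5)+(7.2 × 10⁻⁴)(+0.79) = 1.1 × 10⁻³ → stable
  133–146 m: −αΔT+βΔS = −(2.2 × 10⁻⁴)(-0.1)+(7.2 × 10⁻⁴)(+0.11) = 1.0 × 10⁻⁴ → stable
  146–170 m: −αΔT+βΔS = −(2.2 × 10⁻⁴)(+1.3)+(7.2 × 10⁻⁴)(+1.70) = 9.4 × 10⁻⁴ → stable
Every interval has Δρ > 0: the column is stably stratified throughout.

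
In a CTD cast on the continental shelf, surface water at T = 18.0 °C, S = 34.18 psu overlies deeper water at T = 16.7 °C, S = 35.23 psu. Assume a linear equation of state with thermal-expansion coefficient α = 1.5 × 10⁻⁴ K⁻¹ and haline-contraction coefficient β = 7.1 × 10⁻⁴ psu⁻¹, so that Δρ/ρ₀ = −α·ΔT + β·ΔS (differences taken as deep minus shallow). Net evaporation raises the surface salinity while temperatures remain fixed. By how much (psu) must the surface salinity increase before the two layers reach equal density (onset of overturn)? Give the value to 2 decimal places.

Neutral buoyancy requires −α(T_deep − T_surf) + β(S_deep − S_surf′) = 0.
S_surf′ = S_deep − (α/β)·ΔT = 35.23 − (1.5 × 10⁻⁴/7.1 × 10⁻⁴)·(-1.3) = 35.5046 psu.
Increase required: 35.5046 − 34.18 = 1.3246 psu.

1.32 psu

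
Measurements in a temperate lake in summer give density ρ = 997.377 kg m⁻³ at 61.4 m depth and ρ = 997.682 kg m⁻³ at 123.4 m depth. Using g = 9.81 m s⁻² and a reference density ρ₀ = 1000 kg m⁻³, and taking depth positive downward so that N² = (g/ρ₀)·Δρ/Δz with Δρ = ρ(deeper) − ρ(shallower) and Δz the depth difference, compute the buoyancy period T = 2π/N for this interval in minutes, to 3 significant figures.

15.1 min

Δρ = 997.682 − 997.377 = 0.305 kg m⁻³ over Δz = 123.4 − 61.4 = 62 m.
N² = (9.81/1000) × (0.305/62) = 4.8259 × 10⁻⁵ s⁻².
N = √(4.8259 × 10⁻⁵) = 6.9469 × 10⁻³ rad s⁻¹, so T = 2π/N = 904.46 s = 15.074 min ≈ 15.1 min.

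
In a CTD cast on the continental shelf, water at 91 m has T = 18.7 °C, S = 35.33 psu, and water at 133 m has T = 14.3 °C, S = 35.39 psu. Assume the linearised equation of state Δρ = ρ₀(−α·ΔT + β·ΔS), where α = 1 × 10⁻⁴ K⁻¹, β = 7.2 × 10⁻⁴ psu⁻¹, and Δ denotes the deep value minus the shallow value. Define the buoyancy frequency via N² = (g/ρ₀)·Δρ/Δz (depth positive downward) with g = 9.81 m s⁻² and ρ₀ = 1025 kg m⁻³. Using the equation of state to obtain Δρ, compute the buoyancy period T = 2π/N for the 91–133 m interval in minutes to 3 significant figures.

9.86 min

ΔT = -4.4 K, ΔS = +0.06 psu (deep − shallow).
Δρ/ρ₀ = −αΔT + βΔS = 4.40 × 10⁻⁴ + 4.32 × 10⁻⁵ = 4.832 × 10⁻⁴, so Δρ ≈ 0.4953 kg m⁻³.
N² = (g/ρ₀)·Δρ/Δz = g·(Δρ/ρ₀)/Δz = 9.81 × 4.832 × 10⁻⁴ / 42 = 1.1286 × 10⁻⁴ s⁻².
N = √(1.1286 × 10⁻⁴) = 0.010624 rad s⁻¹ → T = 2π/N = 591.41 s = 9.8568 min ≈ 9.86 min.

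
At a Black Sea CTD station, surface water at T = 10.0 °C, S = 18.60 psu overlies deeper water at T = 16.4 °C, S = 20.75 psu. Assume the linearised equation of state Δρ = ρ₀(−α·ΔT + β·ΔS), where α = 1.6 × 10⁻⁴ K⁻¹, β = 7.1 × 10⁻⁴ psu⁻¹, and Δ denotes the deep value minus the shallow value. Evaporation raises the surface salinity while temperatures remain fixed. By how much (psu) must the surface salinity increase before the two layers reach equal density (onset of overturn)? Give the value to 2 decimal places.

0.71 psu

Neutral buoyancy requires −α(T_deep − T_surf) + β(S_deep − S_surf′) = 0.
S_surf′ = S_deep − (α/β)·ΔT = 20.75 − (1.6 × 10⁻⁴/7.1 × 10⁻⁴)·(+6.4) = 19.3077 psu.
Increase required: 19.3077 − 18.60 = 0.7077 psu.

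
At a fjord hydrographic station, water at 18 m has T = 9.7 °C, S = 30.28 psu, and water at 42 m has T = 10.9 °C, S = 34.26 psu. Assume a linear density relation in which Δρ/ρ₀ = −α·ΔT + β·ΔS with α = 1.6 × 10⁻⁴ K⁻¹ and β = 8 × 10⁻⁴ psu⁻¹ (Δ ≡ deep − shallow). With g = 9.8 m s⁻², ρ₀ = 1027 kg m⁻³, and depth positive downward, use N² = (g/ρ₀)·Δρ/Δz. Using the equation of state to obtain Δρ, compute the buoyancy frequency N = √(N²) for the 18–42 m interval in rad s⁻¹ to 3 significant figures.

0.0350 rad s⁻¹

ΔT = +1.2 K, ΔS = +3.98 psu (deep − shallow).
Δρ/ρ₀ = −αΔT + βΔS = -1.92 × 10⁻⁴ + 3.184 × 10⁻³ = 2.992 × 10⁻³, so Δρ ≈ 3.073 kg m⁻³.
N² = (g/ρ₀)·Δρ/Δz = g·(Δρ/ρ₀)/Δz = 9.8 × 2.992 × 10⁻³ / 24 = 1.2217 × 10⁻³ s⁻².
N = √(1.2217 × 10⁻³) = 0.034953 rad s⁻¹ ≈ 0.0350 rad s⁻¹.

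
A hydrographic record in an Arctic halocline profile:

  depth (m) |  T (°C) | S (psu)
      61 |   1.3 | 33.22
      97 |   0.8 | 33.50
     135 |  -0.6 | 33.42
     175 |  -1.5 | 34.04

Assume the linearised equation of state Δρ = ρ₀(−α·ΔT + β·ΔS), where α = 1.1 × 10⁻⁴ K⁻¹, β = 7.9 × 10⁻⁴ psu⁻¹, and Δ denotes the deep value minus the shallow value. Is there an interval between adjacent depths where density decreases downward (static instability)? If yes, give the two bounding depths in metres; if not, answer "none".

Evaluate Δρ/ρ₀ = −αΔT + βΔS across each adjacent pair:
  61–97 m: −αΔT+βΔS = −(1.1 × 10⁻⁴)(-0.5)+(7.9 × 10⁻⁴)(+0.28) = 2.8 × 10⁻⁴ → stable
  97–135 m: −αΔT+βΔS = −(1.1 × 10⁻⁴)(-1.4)+(7.9 × 10⁻⁴)(-0.08) = 9.1 × 10⁻⁵ → stable
  135–175 m: −αΔT+βΔS = −(1.1 × 10⁻⁴)(-0.9)+(7.9 × 10⁻⁴)(+0.62) = 5.9 × 10⁻⁴ → stable
Every interval has Δρ > 0: the column is stably stratified throughout.

none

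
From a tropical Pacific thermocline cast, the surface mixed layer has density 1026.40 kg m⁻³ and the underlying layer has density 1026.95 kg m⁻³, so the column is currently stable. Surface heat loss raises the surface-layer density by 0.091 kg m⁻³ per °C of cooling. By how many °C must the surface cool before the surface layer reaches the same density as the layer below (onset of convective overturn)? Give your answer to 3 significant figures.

Density deficit of the surface layer: 1026.95 − 1026.40 = 0.55 kg m⁻³.
Required change = 0.55 / 0.091 = 6.04 °C.

6.04 °C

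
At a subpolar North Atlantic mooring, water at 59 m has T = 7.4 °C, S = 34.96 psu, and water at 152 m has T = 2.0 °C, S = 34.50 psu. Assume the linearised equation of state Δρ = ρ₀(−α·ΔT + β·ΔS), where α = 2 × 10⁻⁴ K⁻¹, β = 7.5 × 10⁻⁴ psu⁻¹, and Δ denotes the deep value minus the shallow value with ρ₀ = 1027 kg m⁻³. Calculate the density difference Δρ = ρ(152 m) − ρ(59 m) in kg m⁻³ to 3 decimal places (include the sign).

+0.755 kg m⁻³

ΔT = -5.4 K, ΔS = -0.46 psu (deep − shallow).
Δρ/ρ₀ = −(2 × 10⁻⁴)(-5.4) + (7.5 × 10⁻⁴)(-0.46) = 7.35 × 10⁻⁴.
Δρ = 1027 × (7.35 × 10⁻⁴) = +0.755 kg m⁻³.
Positive Δρ: denser below, stable.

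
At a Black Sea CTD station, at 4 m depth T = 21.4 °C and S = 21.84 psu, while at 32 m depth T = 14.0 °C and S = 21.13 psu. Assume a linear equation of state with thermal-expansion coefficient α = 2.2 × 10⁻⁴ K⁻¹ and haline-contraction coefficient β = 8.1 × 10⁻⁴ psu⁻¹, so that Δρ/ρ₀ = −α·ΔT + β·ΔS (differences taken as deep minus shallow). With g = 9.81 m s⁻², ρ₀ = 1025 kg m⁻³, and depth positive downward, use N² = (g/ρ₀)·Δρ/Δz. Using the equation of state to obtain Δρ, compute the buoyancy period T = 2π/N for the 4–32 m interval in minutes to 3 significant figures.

5.45 min

ΔT = -7.4 K, ΔS = -0.71 psu (deep − shallow).
Δρ/ρ₀ = −αΔT + βΔS = 1.628 × 10⁻³ − 5.751 × 10⁻⁴ = 1.0529 × 10⁻³, so Δρ ≈ 1.079 kg m⁻³.
N² = (g/ρ₀)·Δρ/Δz = g·(Δρ/ρ₀)/Δz = 9.81 × 1.0529 × 10⁻³ / 28 = 3.6889 × 10⁻⁴ s⁻².
N = √(3.6889 × 10⁻⁴) = 0.019207 rad s⁻¹ → T = 2π/N = 327.13 s = 5.4522 min ≈ 5.45 min.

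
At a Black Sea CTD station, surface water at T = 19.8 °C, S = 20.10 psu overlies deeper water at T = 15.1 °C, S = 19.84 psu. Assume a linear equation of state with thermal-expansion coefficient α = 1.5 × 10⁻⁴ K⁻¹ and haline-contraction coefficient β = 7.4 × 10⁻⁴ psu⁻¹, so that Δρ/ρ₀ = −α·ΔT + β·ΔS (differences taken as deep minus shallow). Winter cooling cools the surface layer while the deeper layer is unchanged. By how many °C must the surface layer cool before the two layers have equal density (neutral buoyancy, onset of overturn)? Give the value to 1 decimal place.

3.4 °C

Neutral buoyancy requires Δρ = 0, i.e. −α(T_deep − T_surf′) + β(S_deep − S_surf) = 0.
T_surf′ = T_deep − (β/α)·ΔS = 15.1 − (7.4 × 10⁻⁴/1.5 × 10⁻⁴)·(-0.26) = 16.383 °C.
Cooling required: 19.8 − (16.383) = 3.417 °C.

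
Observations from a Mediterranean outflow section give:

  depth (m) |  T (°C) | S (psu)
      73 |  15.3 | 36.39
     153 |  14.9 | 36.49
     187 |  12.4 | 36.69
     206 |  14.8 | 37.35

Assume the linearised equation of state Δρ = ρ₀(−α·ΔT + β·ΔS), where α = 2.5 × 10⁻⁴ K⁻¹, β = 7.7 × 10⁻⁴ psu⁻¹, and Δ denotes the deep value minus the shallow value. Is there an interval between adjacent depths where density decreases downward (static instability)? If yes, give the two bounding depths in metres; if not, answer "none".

Evaluate Δρ/ρ₀ = −αΔT + βΔS across each adjacent pair:
  73–153 m: −αΔT+βΔS = −(2.5 × 10⁻⁴)(-0.4)+(7.7 × 10⁻⁴)(+0.10) = 1.8 × 10⁻⁴ → stable
  153–187 m: −αΔT+βΔS = −(2.5 × 10⁻⁴)(-2.5)+(7.7 × 10⁻⁴)(+0.20) = 7.8 × 10⁻⁴ → stable
  187–206 m: −αΔT+βΔS = −(2.5 × 10⁻⁴)(+2.4)+(7.7 × 10⁻⁴)(+0.66) = -9.2 × 10⁻⁵ → UNSTABLE
The 187–206 m interval has Δρ < 0: lighter water underlies denser water.

187–206 m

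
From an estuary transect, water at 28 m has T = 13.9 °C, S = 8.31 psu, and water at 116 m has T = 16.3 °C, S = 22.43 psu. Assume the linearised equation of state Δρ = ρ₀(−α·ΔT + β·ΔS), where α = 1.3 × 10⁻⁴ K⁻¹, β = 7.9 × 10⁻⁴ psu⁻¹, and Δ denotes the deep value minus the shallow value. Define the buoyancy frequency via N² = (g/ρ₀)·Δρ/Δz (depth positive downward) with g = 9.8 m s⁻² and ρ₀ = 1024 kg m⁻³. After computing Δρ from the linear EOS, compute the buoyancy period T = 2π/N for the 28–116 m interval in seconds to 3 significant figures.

181 s

ΔT = +2.4 K, ΔS = +14.12 psu (deep − shallow).
Δρ/ρ₀ = −αΔT + βΔS = -3.12 × 10⁻⁴ + 0.0111548 = 0.0108428, so Δρ ≈ 11.10 kg m⁻³.
N² = (g/ρ₀)·Δρ/Δz = g·(Δρ/ρ₀)/Δz = 9.8 × 0.0108428 / 88 = 1.2075 × 10⁻³ s⁻².
N = √(1.2075 × 10⁻³) = 0.034749 rad s⁻¹ → T = 2π/N = 180.82 s ≈ 181 s.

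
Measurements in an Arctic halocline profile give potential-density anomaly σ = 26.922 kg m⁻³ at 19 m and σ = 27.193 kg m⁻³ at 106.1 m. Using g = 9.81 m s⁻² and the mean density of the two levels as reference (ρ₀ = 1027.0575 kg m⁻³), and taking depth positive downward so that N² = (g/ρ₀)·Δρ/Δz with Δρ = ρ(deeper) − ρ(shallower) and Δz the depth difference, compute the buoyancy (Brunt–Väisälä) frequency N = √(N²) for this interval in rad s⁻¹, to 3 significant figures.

Δρ = 1027.193 − 1026.922 = 0.271 kg m⁻³ over Δz = 106.1 − 19 = 87.1 m.
N² = (9.81/1027.0575) × (0.271/87.1) = 2.9718 × 10⁻⁵ s⁻².
N = √(2.9718 × 10⁻⁵) = 5.4514 × 10⁻³ rad s⁻¹ ≈ 5.45 × 10⁻³ rad s⁻¹.

5.45 × 10⁻³ rad s⁻¹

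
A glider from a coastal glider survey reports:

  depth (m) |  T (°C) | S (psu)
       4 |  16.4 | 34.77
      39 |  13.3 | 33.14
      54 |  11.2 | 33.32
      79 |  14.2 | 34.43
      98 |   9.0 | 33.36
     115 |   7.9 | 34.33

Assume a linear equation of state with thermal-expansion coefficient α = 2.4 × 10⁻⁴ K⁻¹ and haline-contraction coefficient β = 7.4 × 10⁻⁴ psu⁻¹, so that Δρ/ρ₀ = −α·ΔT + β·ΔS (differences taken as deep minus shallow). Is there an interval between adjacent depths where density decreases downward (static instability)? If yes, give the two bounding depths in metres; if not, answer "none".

4–39 m

Evaluate Δρ/ρ₀ = −αΔT + βΔS across each adjacent pair:
  4–39 m: −αΔT+βΔS = −(2.4 × 10⁻⁴)(-3.1)+(7.4 × 10⁻⁴)(-1.63) = -4.6 × 10⁻⁴ → UNSTABLE
  39–54 m: −αΔT+βΔS = −(2.4 × 10⁻⁴)(-2.1)+(7.4 × 10⁻⁴)(+0.18) = 6.4 × 10⁻⁴ → stable
  54–79 m: −αΔT+βΔS = −(2.4 × 10⁻⁴)(+3.0)+(7.4 × 10⁻⁴)(+1.11) = 1.0 × 10⁻⁴ → stable
  79–98 m: −αΔT+βΔS = −(2.4 × 10⁻⁴)(-5.2)+(7.4 × 10⁻⁴)(-1.07) = 4.6 × 10⁻⁴ → stable
  98–115 m: −αΔT+βΔS = −(2.4 × 10⁻⁴)(-1.1)+(7.4 × 10⁻⁴)(+0.97) = 9.8 × 10⁻⁴ → stable
The 4–39 m interval has Δρ < 0: lighter water underlies denser water.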